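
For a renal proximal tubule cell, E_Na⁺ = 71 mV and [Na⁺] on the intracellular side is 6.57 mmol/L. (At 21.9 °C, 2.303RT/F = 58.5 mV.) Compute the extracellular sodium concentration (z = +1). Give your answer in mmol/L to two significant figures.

Nernst: E = (58.5/1) · log₁₀([out]/[in]), so log₁₀([out]/[in]) = 71.0 × 1 / 58.5 = 1.2137.
[out]/[in] = 10^(1.2137) = 16.36.
[out] = 16.36 × 6.57 = 107.5 mmol/L.

110 mmol/L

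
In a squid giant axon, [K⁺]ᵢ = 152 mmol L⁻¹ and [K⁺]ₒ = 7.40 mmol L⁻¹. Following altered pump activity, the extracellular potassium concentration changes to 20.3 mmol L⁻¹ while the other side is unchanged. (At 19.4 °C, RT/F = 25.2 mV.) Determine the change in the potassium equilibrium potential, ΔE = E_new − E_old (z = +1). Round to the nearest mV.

E_old = (25.2/1)·ln(7.40/152) = -76.16 mV
E_new = (25.2/1)·ln(20.3/152) = -50.73 mV
ΔE = -50.73 − (-76.16) = 25.43 mV

25 mV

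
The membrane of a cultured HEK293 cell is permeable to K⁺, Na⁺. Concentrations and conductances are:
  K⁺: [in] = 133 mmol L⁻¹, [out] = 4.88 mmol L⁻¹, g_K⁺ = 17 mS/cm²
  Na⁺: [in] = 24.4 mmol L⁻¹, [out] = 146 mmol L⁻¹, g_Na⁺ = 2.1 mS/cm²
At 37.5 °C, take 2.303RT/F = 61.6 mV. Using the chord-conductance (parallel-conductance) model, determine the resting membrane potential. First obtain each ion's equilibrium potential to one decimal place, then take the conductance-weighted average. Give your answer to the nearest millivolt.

E_K⁺ = (61.6/1)·log₁₀(4.88/133) = -88.4 mV
E_Na⁺ = (61.6/1)·log₁₀(146/24.4) = 47.9 mV
Vm = (Σ gᵢEᵢ)/(Σ gᵢ) = (17·-88.4 + 2.1·47.9) / (17 + 2.1)
= -1402.21 / 19.1 = -73.41 mV

-73 mV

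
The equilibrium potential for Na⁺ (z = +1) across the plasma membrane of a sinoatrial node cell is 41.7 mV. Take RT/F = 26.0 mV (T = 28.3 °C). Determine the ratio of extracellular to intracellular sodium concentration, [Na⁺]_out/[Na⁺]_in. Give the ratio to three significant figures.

4.97

ln([out]/[in]) = E·z/(26.0) = 41.7 × 1 / 26.0 = 1.6038
[out]/[in] = e^(1.6038) = 4.972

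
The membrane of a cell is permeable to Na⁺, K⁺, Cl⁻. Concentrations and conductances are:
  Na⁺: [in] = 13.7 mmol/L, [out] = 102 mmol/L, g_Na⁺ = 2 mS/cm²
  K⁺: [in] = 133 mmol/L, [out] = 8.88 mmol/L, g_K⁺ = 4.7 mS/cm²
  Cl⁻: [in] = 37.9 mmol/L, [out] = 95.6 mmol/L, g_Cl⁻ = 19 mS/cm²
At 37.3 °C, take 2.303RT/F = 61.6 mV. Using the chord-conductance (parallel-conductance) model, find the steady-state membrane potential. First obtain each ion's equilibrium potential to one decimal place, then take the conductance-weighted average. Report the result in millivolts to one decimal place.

-27.4 mV

E_Na⁺ = (61.6/1)·log₁₀(102/13.7) = 53.7 mV
E_K⁺ = (61.6/1)·log₁₀(8.88/133) = -72.4 mV
E_Cl⁻ = (61.6/-1)·log₁₀(95.6/37.9) = -24.8 mV
Vm = (Σ gᵢEᵢ)/(Σ gᵢ) = (2·53.7 + 4.7·-72.4 + 19·-24.8) / (2 + 4.7 + 19)
= -704.08 / 25.7 = -27.40 mV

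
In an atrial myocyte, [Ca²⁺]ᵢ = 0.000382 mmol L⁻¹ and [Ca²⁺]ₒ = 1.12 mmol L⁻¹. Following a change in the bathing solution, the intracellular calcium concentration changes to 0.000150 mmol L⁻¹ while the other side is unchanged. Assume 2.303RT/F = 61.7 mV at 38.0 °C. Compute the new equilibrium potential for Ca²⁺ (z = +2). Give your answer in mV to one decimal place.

After the shift: [Ca²⁺]_out = 1.12, [Ca²⁺]_in = 0.000150 mmol L⁻¹.
E_new = (61.7/2)·log₁₀(1.12/0.000150) = 30.85 · (3.8731) = 119.49 mV

119.5 mV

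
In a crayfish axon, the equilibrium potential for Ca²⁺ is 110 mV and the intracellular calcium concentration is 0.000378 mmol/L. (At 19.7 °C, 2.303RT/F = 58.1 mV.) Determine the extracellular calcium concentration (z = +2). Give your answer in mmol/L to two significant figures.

2.3 mmol/L

Nernst: E = (58.1/2) · log₁₀([out]/[in]), so log₁₀([out]/[in]) = 110.0 × 2 / 58.1 = 3.7866.
[out]/[in] = 10^(3.7866) = 6118.
[out] = 6118 × 0.000378 = 2.312 mmol/L.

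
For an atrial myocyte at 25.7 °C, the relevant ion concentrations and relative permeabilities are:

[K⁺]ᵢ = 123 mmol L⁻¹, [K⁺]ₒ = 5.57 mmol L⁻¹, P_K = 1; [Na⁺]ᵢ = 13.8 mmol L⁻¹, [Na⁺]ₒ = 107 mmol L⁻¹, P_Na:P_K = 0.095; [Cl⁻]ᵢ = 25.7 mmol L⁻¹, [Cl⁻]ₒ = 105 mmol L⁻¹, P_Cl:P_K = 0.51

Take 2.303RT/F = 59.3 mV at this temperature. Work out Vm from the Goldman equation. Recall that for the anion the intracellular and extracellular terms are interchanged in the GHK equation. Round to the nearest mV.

Vm = 59.3 · log₁₀[(Σ P·[cation]ₒ + Σ P·[anion]ᵢ) / (Σ P·[cation]ᵢ + Σ P·[anion]ₒ)]
Numerator = 1×5.57 + 0.095×107 + 0.51×25.7 = 28.84
Denominator = 1×123 + 0.095×13.8 + 0.51×105 = 177.9
Vm = 59.3 · log₁₀(0.16216) = 59.3 × (-0.7901) = -46.85 mV

-47 mV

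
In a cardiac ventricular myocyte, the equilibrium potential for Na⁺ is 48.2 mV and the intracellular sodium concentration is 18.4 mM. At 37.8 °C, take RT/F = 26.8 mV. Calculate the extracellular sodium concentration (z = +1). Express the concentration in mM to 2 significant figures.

Nernst: E = (26.8/1) · ln([out]/[in]), so ln([out]/[in]) = 48.2 × 1 / 26.8 = 1.7985.
[out]/[in] = e^(1.7985) = 6.041.
[out] = 6.041 × 18.4 = 111.1 mM.

110 mM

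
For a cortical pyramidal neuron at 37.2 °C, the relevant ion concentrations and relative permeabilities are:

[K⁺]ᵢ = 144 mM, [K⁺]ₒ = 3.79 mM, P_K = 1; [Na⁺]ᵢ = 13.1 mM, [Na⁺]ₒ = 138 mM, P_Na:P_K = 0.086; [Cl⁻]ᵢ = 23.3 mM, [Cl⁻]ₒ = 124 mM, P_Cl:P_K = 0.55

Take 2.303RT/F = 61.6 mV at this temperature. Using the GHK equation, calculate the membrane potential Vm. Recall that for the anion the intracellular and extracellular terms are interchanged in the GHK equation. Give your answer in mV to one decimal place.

-53.9 mV

Vm = 61.6 · log₁₀[(Σ P·[cation]ₒ + Σ P·[anion]ᵢ) / (Σ P·[cation]ᵢ + Σ P·[anion]ₒ)]
Numerator = 1×3.79 + 0.086×138 + 0.55×23.3 = 28.47
Denominator = 1×144 + 0.086×13.1 + 0.55×124 = 213.3
Vm = 61.6 · log₁₀(0.13347) = 61.6 × (-0.8746) = -53.88 mV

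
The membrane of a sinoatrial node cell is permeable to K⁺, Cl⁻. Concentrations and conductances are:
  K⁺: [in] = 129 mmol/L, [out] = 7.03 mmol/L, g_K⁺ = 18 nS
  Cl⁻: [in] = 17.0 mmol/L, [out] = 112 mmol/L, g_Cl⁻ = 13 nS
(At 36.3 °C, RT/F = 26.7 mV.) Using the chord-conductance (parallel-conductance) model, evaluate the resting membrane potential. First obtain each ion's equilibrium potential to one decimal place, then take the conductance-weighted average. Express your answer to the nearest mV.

E_K⁺ = (26.7/1)·ln(7.03/129) = -77.7 mV
E_Cl⁻ = (26.7/-1)·ln(112/17.0) = -50.3 mV
Vm = (Σ gᵢEᵢ)/(Σ gᵢ) = (18·-77.7 + 13·-50.3) / (18 + 13)
= -2052.50 / 31 = -66.21 mV

-66 mV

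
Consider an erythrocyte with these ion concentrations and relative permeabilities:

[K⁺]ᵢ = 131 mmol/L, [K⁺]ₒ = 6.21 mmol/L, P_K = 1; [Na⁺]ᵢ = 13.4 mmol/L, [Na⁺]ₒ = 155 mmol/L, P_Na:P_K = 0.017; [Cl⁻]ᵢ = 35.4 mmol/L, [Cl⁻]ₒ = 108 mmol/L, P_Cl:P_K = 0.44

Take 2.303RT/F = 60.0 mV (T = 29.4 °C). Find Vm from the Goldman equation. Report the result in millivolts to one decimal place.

Vm = 60.0 · log₁₀[(Σ P·[cation]ₒ + Σ P·[anion]ᵢ) / (Σ P·[cation]ᵢ + Σ P·[anion]ₒ)]
Numerator = 1×6.21 + 0.017×155 + 0.44×35.4 = 24.42
Denominator = 1×131 + 0.017×13.4 + 0.44×108 = 178.7
Vm = 60.0 · log₁₀(0.13662) = 60.0 × (-0.8645) = -51.87 mV

-51.9 mV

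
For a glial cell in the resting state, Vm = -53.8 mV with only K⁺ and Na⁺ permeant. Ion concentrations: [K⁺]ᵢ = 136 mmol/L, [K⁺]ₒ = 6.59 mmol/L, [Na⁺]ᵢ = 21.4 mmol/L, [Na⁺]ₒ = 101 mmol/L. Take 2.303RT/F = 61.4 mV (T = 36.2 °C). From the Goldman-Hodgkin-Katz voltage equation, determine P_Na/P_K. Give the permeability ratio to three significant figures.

Let α = P_Na/P_K. GHK: Vm = 61.4·log₁₀[(Kₒ + α·Naₒ)/(Kᵢ + α·Naᵢ)].
10^(Vm/61.4) = 10^(-53.8/61.4) = 0.13298
So 0.13298·(Kᵢ + α·Naᵢ) = Kₒ + α·Naₒ → α = (0.13298·136.0 − 6.59) / (101.0 − 0.13298·21.4)
α = (18.08 − 6.59) / (101.0 − 2.846) = 11.49/98.15 = 0.1171

0.117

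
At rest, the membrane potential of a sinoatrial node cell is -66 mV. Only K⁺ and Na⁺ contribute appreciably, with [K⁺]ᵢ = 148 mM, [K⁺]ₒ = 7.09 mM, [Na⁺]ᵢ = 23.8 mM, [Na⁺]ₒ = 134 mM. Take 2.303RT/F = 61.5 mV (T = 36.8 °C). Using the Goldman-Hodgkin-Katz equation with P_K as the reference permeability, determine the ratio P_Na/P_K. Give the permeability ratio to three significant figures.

0.0410

Let α = P_Na/P_K. GHK: Vm = 61.5·log₁₀[(Kₒ + α·Naₒ)/(Kᵢ + α·Naᵢ)].
10^(Vm/61.5) = 10^(-66.0/61.5) = 0.084495
So 0.084495·(Kᵢ + α·Naᵢ) = Kₒ + α·Naₒ → α = (0.084495·148.0 − 7.09) / (134.0 − 0.084495·23.8)
α = (12.51 − 7.09) / (134.0 − 2.011) = 5.415/132 = 0.04103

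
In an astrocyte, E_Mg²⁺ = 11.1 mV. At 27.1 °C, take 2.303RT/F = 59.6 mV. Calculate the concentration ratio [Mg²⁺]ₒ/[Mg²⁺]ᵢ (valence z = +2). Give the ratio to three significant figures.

log₁₀([out]/[in]) = E·z/(59.6) = 11.1 × 2 / 59.6 = 0.3725
[out]/[in] = 10^(0.3725) = 2.358

2.36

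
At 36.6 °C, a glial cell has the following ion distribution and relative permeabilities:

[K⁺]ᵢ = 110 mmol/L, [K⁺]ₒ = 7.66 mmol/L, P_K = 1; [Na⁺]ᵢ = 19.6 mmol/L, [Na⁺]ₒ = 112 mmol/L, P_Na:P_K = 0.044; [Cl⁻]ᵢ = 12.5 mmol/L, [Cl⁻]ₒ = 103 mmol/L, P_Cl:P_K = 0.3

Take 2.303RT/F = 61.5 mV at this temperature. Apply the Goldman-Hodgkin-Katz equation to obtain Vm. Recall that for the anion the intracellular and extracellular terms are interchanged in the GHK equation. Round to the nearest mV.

Vm = 61.5 · log₁₀[(Σ P·[cation]ₒ + Σ P·[anion]ᵢ) / (Σ P·[cation]ᵢ + Σ P·[anion]ₒ)]
Numerator = 1×7.66 + 0.044×112 + 0.3×12.5 = 16.34
Denominator = 1×110 + 0.044×19.6 + 0.3×103 = 141.8
Vm = 61.5 · log₁₀(0.11525) = 61.5 × (-0.9384) = -57.71 mV

-58 mV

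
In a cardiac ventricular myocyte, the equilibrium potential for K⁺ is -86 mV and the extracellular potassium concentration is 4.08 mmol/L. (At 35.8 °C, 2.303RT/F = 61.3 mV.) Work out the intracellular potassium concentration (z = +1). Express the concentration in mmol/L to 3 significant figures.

Nernst: E = (61.3/1) · log₁₀([out]/[in]), so log₁₀([out]/[in]) = -86.0 × 1 / 61.3 = -1.4029.
[out]/[in] = 10^(-1.4029) = 0.03954.
[in] = 4.08 / 0.03954 = 103.2 mmol/L.

103 mmol/L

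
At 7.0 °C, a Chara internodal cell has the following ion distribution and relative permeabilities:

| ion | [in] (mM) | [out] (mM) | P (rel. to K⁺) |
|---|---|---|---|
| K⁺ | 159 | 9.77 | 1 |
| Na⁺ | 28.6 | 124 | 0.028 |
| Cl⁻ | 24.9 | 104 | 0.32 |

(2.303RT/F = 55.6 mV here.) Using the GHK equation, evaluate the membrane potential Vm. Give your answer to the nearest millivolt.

Vm = 55.6 · log₁₀[(Σ P·[cation]ₒ + Σ P·[anion]ᵢ) / (Σ P·[cation]ᵢ + Σ P·[anion]ₒ)]
Numerator = 1×9.77 + 0.028×124 + 0.32×24.9 = 21.21
Denominator = 1×159 + 0.028×28.6 + 0.32×104 = 193.1
Vm = 55.6 · log₁₀(0.10985) = 55.6 × (-0.9592) = -53.33 mV

-53 mV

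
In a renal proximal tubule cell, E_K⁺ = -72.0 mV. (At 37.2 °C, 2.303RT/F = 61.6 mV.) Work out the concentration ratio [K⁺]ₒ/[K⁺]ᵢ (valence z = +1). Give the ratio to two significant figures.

log₁₀([out]/[in]) = E·z/(61.6) = -72.0 × 1 / 61.6 = -1.1688
[out]/[in] = 10^(-1.1688) = 0.06779

0.068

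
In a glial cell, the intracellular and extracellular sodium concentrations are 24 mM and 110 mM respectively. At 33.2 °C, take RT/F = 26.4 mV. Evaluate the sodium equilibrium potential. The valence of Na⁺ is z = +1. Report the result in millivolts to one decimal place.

40.2 mV

E = (26.4/z) · ln([Na⁺]_out/[Na⁺]_in) with z = +1.
= (26.4/1) · ln(110/24) = 26.40 · ln(4.583)
= 26.40 · (1.5224) = 40.19 mV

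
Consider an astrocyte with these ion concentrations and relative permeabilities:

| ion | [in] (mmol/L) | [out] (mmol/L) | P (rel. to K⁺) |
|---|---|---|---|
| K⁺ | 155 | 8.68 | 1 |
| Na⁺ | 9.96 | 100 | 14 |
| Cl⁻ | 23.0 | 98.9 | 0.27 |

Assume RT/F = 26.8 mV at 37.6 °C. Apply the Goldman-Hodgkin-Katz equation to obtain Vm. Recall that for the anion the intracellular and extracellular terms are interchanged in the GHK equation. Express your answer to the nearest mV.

Vm = 26.8 · ln[(Σ P·[cation]ₒ + Σ P·[anion]ᵢ) / (Σ P·[cation]ᵢ + Σ P·[anion]ₒ)]
Numerator = 1×8.68 + 14×100 + 0.27×23.0 = 1415
Denominator = 1×155 + 14×9.96 + 0.27×98.9 = 321.1
Vm = 26.8 · ln(4.4058) = 26.8 × (1.4829) = 39.74 mV

40 mV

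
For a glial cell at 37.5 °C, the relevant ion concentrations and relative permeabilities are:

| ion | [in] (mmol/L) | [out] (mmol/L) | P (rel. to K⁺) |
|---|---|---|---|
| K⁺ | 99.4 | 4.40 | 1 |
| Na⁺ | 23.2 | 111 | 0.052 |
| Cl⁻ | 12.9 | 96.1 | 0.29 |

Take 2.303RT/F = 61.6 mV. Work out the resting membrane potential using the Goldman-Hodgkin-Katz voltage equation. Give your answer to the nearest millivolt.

Vm = 61.6 · log₁₀[(Σ P·[cation]ₒ + Σ P·[anion]ᵢ) / (Σ P·[cation]ᵢ + Σ P·[anion]ₒ)]
Numerator = 1×4.40 + 0.052×111 + 0.29×12.9 = 13.91
Denominator = 1×99.4 + 0.052×23.2 + 0.29×96.1 = 128.5
Vm = 61.6 · log₁₀(0.10829) = 61.6 × (-0.9654) = -59.47 mV

-59 mV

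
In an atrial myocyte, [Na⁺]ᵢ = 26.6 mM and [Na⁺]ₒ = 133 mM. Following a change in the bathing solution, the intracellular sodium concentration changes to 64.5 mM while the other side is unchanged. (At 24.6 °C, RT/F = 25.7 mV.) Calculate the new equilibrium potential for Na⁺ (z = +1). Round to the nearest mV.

19 mV

After the shift: [Na⁺]_out = 133, [Na⁺]_in = 64.5 mM.
E_new = (25.7/1)·ln(133/64.5) = 25.70 · (0.7237) = 18.60 mV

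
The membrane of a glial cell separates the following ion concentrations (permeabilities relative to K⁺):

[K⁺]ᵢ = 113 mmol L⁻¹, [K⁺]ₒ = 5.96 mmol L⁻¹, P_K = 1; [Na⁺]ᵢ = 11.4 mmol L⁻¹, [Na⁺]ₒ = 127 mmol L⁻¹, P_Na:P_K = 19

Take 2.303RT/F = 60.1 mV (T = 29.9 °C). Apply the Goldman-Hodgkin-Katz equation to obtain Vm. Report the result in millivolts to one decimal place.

52.0 mV

Vm = 60.1 · log₁₀[(Σ P·[cation]ₒ + Σ P·[anion]ᵢ) / (Σ P·[cation]ᵢ + Σ P·[anion]ₒ)]
Numerator = 1×5.96 + 19×127 = 2419
Denominator = 1×113 + 19×11.4 = 329.6
Vm = 60.1 · log₁₀(7.3391) = 60.1 × (0.8656) = 52.03 mV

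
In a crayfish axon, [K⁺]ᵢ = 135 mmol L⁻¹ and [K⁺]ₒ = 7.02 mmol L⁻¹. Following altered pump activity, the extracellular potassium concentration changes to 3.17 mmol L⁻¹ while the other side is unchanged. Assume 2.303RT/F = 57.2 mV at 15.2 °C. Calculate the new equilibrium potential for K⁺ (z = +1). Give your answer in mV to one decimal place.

-93.2 mV

After the shift: [K⁺]_out = 3.17, [K⁺]_in = 135 mmol L⁻¹.
E_new = (57.2/1)·log₁₀(3.17/135) = 57.20 · (-1.6293) = -93.19 mV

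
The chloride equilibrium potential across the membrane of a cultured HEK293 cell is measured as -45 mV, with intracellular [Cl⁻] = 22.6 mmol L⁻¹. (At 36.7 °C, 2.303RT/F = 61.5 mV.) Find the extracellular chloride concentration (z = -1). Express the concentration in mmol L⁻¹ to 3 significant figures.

Nernst: E = (61.5/-1) · log₁₀([out]/[in]), so log₁₀([out]/[in]) = -45.0 × -1 / 61.5 = 0.7317.
[out]/[in] = 10^(0.7317) = 5.391.
[out] = 5.391 × 22.6 = 121.8 mmol L⁻¹.

122 mmol L⁻¹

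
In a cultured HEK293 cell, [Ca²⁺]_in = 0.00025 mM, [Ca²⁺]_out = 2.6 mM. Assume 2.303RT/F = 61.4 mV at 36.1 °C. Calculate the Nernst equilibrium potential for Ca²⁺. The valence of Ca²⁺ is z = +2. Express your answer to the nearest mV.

123 mV

E = (61.4/z) · log₁₀([Ca²⁺]_out/[Ca²⁺]_in) with z = +2.
= (61.4/2) · log₁₀(2.6/0.00025) = 30.70 · log₁₀(1.04e+04)
= 30.70 · (4.0170) = 123.32 mV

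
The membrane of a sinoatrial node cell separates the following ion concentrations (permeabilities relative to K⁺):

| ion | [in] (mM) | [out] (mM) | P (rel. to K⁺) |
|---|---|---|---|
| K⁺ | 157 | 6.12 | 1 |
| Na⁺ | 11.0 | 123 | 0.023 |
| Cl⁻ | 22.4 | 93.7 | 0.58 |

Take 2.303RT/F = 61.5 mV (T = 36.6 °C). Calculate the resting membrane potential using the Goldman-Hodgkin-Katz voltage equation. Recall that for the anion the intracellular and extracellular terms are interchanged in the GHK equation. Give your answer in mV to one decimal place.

Vm = 61.5 · log₁₀[(Σ P·[cation]ₒ + Σ P·[anion]ᵢ) / (Σ P·[cation]ᵢ + Σ P·[anion]ₒ)]
Numerator = 1×6.12 + 0.023×123 + 0.58×22.4 = 21.94
Denominator = 1×157 + 0.023×11.0 + 0.58×93.7 = 211.6
Vm = 61.5 · log₁₀(0.10369) = 61.5 × (-0.9843) = -60.53 mV

-60.5 mV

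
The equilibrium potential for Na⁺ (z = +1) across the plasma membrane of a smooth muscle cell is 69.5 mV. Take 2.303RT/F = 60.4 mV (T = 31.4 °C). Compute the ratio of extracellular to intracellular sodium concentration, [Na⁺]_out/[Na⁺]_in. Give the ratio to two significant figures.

14

log₁₀([out]/[in]) = E·z/(60.4) = 69.5 × 1 / 60.4 = 1.1507
[out]/[in] = 10^(1.1507) = 14.15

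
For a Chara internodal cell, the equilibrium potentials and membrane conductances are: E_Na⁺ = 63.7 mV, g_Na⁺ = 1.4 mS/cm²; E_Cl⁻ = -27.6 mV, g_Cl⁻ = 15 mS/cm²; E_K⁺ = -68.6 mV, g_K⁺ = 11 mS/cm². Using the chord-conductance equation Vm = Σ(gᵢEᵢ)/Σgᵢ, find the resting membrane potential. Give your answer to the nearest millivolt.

-39 mV

Σ gᵢEᵢ = 1.4·(63.7) + 15·(-27.6) + 11·(-68.6) = -1079.42
Σ gᵢ = 1.4 + 15 + 11 = 27.4
Vm = -1079.42 / 27.4 = -39.39 mV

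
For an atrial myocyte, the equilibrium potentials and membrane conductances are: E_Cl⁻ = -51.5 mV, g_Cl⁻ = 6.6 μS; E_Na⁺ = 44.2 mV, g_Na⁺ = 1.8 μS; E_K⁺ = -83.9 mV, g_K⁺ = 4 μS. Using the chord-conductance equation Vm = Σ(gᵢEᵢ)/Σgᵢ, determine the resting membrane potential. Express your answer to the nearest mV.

Σ gᵢEᵢ = 6.6·(-51.5) + 1.8·(44.2) + 4·(-83.9) = -595.94
Σ gᵢ = 6.6 + 1.8 + 4 = 12.4
Vm = -595.94 / 12.4 = -48.06 mV

-48 mV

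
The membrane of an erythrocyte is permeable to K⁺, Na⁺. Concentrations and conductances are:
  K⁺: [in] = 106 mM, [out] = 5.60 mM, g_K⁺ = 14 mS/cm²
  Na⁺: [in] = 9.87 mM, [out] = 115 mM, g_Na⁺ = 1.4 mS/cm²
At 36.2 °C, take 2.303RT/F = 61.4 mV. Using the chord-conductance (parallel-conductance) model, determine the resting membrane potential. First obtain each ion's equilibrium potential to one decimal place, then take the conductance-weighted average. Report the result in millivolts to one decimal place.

-65.3 mV

E_K⁺ = (61.4/1)·log₁₀(5.60/106) = -78.4 mV
E_Na⁺ = (61.4/1)·log₁₀(115/9.87) = 65.5 mV
Vm = (Σ gᵢEᵢ)/(Σ gᵢ) = (14·-78.4 + 1.4·65.5) / (14 + 1.4)
= -1005.90 / 15.4 = -65.32 mV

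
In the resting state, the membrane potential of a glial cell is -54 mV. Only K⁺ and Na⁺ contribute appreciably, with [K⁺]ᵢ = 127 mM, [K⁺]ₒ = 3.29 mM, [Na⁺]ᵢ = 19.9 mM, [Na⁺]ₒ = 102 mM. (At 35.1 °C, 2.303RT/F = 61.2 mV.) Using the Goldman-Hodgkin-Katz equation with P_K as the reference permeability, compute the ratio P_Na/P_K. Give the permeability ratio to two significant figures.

0.13

Let α = P_Na/P_K. GHK: Vm = 61.2·log₁₀[(Kₒ + α·Naₒ)/(Kᵢ + α·Naᵢ)].
10^(Vm/61.2) = 10^(-54.0/61.2) = 0.13111
So 0.13111·(Kᵢ + α·Naᵢ) = Kₒ + α·Naₒ → α = (0.13111·127.0 − 3.29) / (102.0 − 0.13111·19.9)
α = (16.65 − 3.29) / (102.0 − 2.609) = 13.36/99.39 = 0.1344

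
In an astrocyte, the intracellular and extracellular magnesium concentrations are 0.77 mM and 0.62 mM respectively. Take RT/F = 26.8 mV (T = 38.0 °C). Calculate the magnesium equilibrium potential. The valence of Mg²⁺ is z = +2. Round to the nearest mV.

-3 mV

E = (26.8/z) · ln([Mg²⁺]_out/[Mg²⁺]_in) with z = +2.
= (26.8/2) · ln(0.62/0.77) = 13.40 · ln(0.8052)
= 13.40 · (-0.2167) = -2.90 mV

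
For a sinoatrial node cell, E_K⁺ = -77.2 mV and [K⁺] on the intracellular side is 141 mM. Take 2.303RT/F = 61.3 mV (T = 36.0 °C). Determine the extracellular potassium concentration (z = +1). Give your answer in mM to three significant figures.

7.76 mM

Nernst: E = (61.3/1) · log₁₀([out]/[in]), so log₁₀([out]/[in]) = -77.2 × 1 / 61.3 = -1.2594.
[out]/[in] = 10^(-1.2594) = 0.05503.
[out] = 0.05503 × 141 = 7.76 mM.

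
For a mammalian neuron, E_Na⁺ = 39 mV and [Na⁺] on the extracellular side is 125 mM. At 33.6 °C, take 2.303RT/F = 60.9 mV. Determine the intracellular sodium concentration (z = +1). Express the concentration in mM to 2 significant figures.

29 mM

Nernst: E = (60.9/1) · log₁₀([out]/[in]), so log₁₀([out]/[in]) = 39.0 × 1 / 60.9 = 0.6404.
[out]/[in] = 10^(0.6404) = 4.369.
[in] = 125 / 4.369 = 28.61 mM.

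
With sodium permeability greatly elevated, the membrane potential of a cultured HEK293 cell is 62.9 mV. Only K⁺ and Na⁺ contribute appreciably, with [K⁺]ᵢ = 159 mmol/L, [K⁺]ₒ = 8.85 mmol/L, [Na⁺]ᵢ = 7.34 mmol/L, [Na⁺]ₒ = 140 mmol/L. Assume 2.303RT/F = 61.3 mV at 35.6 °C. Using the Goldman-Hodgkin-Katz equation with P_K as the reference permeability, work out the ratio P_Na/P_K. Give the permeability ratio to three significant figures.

Let α = P_Na/P_K. GHK: Vm = 61.3·log₁₀[(Kₒ + α·Naₒ)/(Kᵢ + α·Naᵢ)].
10^(Vm/61.3) = 10^(62.9/61.3) = 10.619
So 10.619·(Kᵢ + α·Naᵢ) = Kₒ + α·Naₒ → α = (10.619·159.0 − 8.85) / (140.0 − 10.619·7.34)
α = (1688 − 8.85) / (140.0 − 77.95) = 1680/62.05 = 27.07

27.1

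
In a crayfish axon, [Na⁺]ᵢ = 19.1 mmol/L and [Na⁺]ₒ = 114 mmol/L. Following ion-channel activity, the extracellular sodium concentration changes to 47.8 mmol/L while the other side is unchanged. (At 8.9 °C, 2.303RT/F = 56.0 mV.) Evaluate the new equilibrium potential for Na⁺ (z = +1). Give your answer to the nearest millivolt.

22 mV

After the shift: [Na⁺]_out = 47.8, [Na⁺]_in = 19.1 mmol/L.
E_new = (56.0/1)·log₁₀(47.8/19.1) = 56.00 · (0.3984) = 22.31 mV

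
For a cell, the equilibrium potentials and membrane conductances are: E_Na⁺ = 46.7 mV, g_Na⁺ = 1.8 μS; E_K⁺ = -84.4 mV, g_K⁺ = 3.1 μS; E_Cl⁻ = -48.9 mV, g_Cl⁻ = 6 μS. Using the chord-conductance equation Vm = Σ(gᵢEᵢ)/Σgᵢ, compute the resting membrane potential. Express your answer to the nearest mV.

-43 mV

Σ gᵢEᵢ = 1.8·(46.7) + 3.1·(-84.4) + 6·(-48.9) = -470.98
Σ gᵢ = 1.8 + 3.1 + 6 = 10.9
Vm = -470.98 / 10.9 = -43.21 mV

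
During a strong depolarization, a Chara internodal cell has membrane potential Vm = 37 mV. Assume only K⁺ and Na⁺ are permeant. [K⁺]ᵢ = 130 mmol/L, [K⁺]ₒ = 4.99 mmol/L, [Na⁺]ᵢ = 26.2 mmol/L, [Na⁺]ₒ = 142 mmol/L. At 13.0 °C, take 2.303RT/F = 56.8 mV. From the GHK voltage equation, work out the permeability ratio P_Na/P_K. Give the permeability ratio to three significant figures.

Let α = P_Na/P_K. GHK: Vm = 56.8·log₁₀[(Kₒ + α·Naₒ)/(Kᵢ + α·Naᵢ)].
10^(Vm/56.8) = 10^(37.0/56.8) = 4.4813
So 4.4813·(Kᵢ + α·Naᵢ) = Kₒ + α·Naₒ → α = (4.4813·130.0 − 4.99) / (142.0 − 4.4813·26.2)
α = (582.6 − 4.99) / (142.0 − 117.4) = 577.6/24.59 = 23.49

23.5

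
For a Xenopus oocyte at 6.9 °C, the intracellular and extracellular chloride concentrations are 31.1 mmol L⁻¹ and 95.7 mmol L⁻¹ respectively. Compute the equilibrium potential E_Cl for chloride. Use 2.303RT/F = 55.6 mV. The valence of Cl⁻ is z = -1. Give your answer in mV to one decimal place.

-27.1 mV

E = (55.6/z) · log₁₀([Cl⁻]_out/[Cl⁻]_in) with z = -1.
For an anion, dividing by z = -1 reverses the sign.
= (55.6/-1) · log₁₀(95.7/31.1) = -55.60 · log₁₀(3.077)
= -55.60 · (0.4882) = -27.14 mV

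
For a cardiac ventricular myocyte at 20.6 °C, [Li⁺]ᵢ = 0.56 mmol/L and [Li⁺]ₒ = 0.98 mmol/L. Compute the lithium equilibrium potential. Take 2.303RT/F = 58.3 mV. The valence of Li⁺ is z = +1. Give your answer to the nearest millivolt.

E = (58.3/z) · log₁₀([Li⁺]_out/[Li⁺]_in) with z = +1.
= (58.3/1) · log₁₀(0.98/0.56) = 58.30 · log₁₀(1.75)
= 58.30 · (0.2430) = 14.17 mV

14 mV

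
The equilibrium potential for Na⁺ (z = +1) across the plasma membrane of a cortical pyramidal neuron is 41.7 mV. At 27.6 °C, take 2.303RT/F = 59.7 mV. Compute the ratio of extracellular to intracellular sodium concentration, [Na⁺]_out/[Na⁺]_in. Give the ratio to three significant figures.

4.99

log₁₀([out]/[in]) = E·z/(59.7) = 41.7 × 1 / 59.7 = 0.6985
[out]/[in] = 10^(0.6985) = 4.995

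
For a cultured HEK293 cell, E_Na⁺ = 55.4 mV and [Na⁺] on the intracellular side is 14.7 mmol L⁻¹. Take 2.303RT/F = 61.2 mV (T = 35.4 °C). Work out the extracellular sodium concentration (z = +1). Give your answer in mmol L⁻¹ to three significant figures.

Nernst: E = (61.2/1) · log₁₀([out]/[in]), so log₁₀([out]/[in]) = 55.4 × 1 / 61.2 = 0.9052.
[out]/[in] = 10^(0.9052) = 8.039.
[out] = 8.039 × 14.7 = 118.2 mmol L⁻¹.

118 mmol L⁻¹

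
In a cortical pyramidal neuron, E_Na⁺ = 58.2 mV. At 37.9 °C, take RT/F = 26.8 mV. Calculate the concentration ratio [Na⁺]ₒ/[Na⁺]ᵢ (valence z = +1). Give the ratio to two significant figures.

ln([out]/[in]) = E·z/(26.8) = 58.2 × 1 / 26.8 = 2.1716
[out]/[in] = e^(2.1716) = 8.773

8.8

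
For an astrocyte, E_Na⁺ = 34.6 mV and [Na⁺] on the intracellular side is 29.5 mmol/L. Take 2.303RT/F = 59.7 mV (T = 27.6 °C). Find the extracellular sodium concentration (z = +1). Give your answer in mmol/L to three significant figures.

Nernst: E = (59.7/1) · log₁₀([out]/[in]), so log₁₀([out]/[in]) = 34.6 × 1 / 59.7 = 0.5796.
[out]/[in] = 10^(0.5796) = 3.798.
[out] = 3.798 × 29.5 = 112 mmol/L.

112 mmol/L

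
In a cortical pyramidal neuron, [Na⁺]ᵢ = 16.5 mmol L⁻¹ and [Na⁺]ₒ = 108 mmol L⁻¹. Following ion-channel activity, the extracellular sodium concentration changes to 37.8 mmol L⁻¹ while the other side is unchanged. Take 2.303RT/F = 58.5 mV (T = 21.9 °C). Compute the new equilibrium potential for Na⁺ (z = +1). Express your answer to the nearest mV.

After the shift: [Na⁺]_out = 37.8, [Na⁺]_in = 16.5 mmol L⁻¹.
E_new = (58.5/1)·log₁₀(37.8/16.5) = 58.50 · (0.3600) = 21.06 mV

21 mV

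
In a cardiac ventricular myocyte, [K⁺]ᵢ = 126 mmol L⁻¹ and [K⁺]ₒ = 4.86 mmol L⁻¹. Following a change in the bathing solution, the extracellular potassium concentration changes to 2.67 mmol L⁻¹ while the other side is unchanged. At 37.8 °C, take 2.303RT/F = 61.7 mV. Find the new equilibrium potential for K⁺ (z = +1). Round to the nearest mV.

-103 mV

After the shift: [K⁺]_out = 2.67, [K⁺]_in = 126 mmol L⁻¹.
E_new = (61.7/1)·log₁₀(2.67/126) = 61.70 · (-1.6739) = -103.28 mV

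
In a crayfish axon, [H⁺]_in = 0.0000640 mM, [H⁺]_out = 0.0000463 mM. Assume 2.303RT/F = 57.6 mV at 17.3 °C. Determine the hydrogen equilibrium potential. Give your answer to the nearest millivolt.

-8 mV

E = (57.6/z) · log₁₀([H⁺]_out/[H⁺]_in) with z = +1.
= (57.6/1) · log₁₀(0.0000463/0.0000640) = 57.60 · log₁₀(0.7234)
= 57.60 · (-0.1406) = -8.10 mV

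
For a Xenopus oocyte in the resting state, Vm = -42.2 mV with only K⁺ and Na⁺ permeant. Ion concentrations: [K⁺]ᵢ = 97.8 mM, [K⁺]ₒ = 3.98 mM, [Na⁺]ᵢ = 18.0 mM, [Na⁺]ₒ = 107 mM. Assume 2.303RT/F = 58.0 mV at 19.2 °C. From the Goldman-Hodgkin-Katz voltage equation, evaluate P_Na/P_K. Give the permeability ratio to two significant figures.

0.14

Let α = P_Na/P_K. GHK: Vm = 58.0·log₁₀[(Kₒ + α·Naₒ)/(Kᵢ + α·Naᵢ)].
10^(Vm/58.0) = 10^(-42.2/58.0) = 0.18725
So 0.18725·(Kᵢ + α·Naᵢ) = Kₒ + α·Naₒ → α = (0.18725·97.8 − 3.98) / (107.0 − 0.18725·18.0)
α = (18.31 − 3.98) / (107.0 − 3.37) = 14.33/103.6 = 0.1383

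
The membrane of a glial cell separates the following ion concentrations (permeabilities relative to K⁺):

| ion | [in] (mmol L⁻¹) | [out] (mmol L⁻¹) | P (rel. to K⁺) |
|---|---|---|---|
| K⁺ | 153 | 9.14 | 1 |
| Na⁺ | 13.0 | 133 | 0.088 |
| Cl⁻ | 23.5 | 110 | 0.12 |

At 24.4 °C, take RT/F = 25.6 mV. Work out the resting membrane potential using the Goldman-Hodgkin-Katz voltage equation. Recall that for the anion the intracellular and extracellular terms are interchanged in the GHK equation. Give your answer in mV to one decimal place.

Vm = 25.6 · ln[(Σ P·[cation]ₒ + Σ P·[anion]ᵢ) / (Σ P·[cation]ᵢ + Σ P·[anion]ₒ)]
Numerator = 1×9.14 + 0.088×133 + 0.12×23.5 = 23.66
Denominator = 1×153 + 0.088×13.0 + 0.12×110 = 167.3
Vm = 25.6 · ln(0.14141) = 25.6 × (-1.9561) = -50.08 mV

-50.1 mV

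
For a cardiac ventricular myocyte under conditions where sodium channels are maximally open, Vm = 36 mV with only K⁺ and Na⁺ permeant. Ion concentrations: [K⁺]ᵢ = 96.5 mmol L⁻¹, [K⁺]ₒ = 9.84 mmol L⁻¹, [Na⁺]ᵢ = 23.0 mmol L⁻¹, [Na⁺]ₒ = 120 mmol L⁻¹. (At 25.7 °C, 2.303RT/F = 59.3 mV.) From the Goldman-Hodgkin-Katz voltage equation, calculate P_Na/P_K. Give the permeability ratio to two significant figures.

Let α = P_Na/P_K. GHK: Vm = 59.3·log₁₀[(Kₒ + α·Naₒ)/(Kᵢ + α·Naᵢ)].
10^(Vm/59.3) = 10^(36.0/59.3) = 4.0465
So 4.0465·(Kᵢ + α·Naᵢ) = Kₒ + α·Naₒ → α = (4.0465·96.5 − 9.84) / (120.0 − 4.0465·23.0)
α = (390.5 − 9.84) / (120.0 − 93.07) = 380.7/26.93 = 14.13

14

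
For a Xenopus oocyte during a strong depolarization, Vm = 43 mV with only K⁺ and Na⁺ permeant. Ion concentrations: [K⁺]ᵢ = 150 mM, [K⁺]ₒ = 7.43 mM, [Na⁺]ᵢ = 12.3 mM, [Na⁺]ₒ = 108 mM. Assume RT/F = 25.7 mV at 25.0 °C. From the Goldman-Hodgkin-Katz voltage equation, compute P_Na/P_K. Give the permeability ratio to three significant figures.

18.7

Let α = P_Na/P_K. GHK: Vm = 25.7·ln[(Kₒ + α·Naₒ)/(Kᵢ + α·Naᵢ)].
e^(Vm/25.7) = e^(43.0/25.7) = 5.3289
So 5.3289·(Kᵢ + α·Naᵢ) = Kₒ + α·Naₒ → α = (5.3289·150.0 − 7.43) / (108.0 − 5.3289·12.3)
α = (799.3 − 7.43) / (108.0 − 65.55) = 791.9/42.45 = 18.65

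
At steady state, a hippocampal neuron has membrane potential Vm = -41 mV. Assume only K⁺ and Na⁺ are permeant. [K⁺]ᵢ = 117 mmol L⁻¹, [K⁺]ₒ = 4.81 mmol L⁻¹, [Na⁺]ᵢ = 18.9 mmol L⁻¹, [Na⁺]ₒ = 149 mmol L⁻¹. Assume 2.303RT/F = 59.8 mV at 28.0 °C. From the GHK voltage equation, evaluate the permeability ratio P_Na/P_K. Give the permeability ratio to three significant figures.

0.133

Let α = P_Na/P_K. GHK: Vm = 59.8·log₁₀[(Kₒ + α·Naₒ)/(Kᵢ + α·Naᵢ)].
10^(Vm/59.8) = 10^(-41.0/59.8) = 0.20624
So 0.20624·(Kᵢ + α·Naᵢ) = Kₒ + α·Naₒ → α = (0.20624·117.0 − 4.81) / (149.0 − 0.20624·18.9)
α = (24.13 − 4.81) / (149.0 − 3.898) = 19.32/145.1 = 0.1332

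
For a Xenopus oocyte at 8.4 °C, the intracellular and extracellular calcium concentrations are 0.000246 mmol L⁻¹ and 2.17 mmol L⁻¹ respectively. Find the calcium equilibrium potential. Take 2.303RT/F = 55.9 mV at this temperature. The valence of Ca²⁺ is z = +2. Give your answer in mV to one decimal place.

110.3 mV

E = (55.9/z) · log₁₀([Ca²⁺]_out/[Ca²⁺]_in) with z = +2.
= (55.9/2) · log₁₀(2.17/0.000246) = 27.95 · log₁₀(8821)
= 27.95 · (3.9455) = 110.28 mV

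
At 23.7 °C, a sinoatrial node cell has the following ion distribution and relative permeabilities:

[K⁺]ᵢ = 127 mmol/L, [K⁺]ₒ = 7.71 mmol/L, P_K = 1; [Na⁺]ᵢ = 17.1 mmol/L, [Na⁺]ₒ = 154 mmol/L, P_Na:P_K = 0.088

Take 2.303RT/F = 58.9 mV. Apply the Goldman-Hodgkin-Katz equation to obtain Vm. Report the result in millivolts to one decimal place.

-46.0 mV

Vm = 58.9 · log₁₀[(Σ P·[cation]ₒ + Σ P·[anion]ᵢ) / (Σ P·[cation]ᵢ + Σ P·[anion]ₒ)]
Numerator = 1×7.71 + 0.088×154 = 21.26
Denominator = 1×127 + 0.088×17.1 = 128.5
Vm = 58.9 · log₁₀(0.16546) = 58.9 × (-0.7813) = -46.02 mV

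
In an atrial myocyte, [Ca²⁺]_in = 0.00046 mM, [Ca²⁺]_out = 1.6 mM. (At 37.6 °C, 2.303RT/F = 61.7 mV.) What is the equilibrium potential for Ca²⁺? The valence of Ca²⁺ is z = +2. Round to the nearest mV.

E = (61.7/z) · log₁₀([Ca²⁺]_out/[Ca²⁺]_in) with z = +2.
= (61.7/2) · log₁₀(1.6/0.00046) = 30.85 · log₁₀(3478)
= 30.85 · (3.5414) = 109.25 mV

109 mV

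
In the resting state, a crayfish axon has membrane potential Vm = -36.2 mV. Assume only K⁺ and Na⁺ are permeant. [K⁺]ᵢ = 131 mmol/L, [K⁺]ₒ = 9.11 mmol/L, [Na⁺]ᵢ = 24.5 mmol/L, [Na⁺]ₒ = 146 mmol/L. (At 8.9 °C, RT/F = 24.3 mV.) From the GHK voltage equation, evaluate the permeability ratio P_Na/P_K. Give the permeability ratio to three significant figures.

Let α = P_Na/P_K. GHK: Vm = 24.3·ln[(Kₒ + α·Naₒ)/(Kᵢ + α·Naᵢ)].
e^(Vm/24.3) = e^(-36.2/24.3) = 0.22544
So 0.22544·(Kᵢ + α·Naᵢ) = Kₒ + α·Naₒ → α = (0.22544·131.0 − 9.11) / (146.0 − 0.22544·24.5)
α = (29.53 − 9.11) / (146.0 − 5.523) = 20.42/140.5 = 0.1454

0.145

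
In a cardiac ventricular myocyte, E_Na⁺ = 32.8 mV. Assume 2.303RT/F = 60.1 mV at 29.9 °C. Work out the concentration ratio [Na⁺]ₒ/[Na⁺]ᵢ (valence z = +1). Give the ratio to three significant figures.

3.51

log₁₀([out]/[in]) = E·z/(60.1) = 32.8 × 1 / 60.1 = 0.5458
[out]/[in] = 10^(0.5458) = 3.514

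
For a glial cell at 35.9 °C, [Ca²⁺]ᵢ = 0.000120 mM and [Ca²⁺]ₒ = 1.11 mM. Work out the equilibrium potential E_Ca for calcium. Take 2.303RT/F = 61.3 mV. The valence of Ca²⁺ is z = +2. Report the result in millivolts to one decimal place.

E = (61.3/z) · log₁₀([Ca²⁺]_out/[Ca²⁺]_in) with z = +2.
= (61.3/2) · log₁₀(1.11/0.000120) = 30.65 · log₁₀(9250)
= 30.65 · (3.9661) = 121.56 mV

121.6 mV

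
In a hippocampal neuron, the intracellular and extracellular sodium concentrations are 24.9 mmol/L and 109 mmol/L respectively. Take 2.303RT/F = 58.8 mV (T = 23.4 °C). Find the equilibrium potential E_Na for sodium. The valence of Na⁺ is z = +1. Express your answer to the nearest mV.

E = (58.8/z) · log₁₀([Na⁺]_out/[Na⁺]_in) with z = +1.
= (58.8/1) · log₁₀(109/24.9) = 58.80 · log₁₀(4.378)
= 58.80 · (0.6412) = 37.70 mV

38 mV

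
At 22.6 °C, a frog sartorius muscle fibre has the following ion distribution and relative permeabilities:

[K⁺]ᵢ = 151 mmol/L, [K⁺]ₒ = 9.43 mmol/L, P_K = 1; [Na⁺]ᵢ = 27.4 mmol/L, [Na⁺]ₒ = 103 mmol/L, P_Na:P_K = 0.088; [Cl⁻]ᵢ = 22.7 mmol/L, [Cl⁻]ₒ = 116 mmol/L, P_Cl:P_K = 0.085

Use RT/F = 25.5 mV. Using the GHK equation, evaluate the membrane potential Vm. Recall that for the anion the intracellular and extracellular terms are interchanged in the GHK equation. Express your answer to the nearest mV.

Vm = 25.5 · ln[(Σ P·[cation]ₒ + Σ P·[anion]ᵢ) / (Σ P·[cation]ᵢ + Σ P·[anion]ₒ)]
Numerator = 1×9.43 + 0.088×103 + 0.085×22.7 = 20.42
Denominator = 1×151 + 0.088×27.4 + 0.085×116 = 163.3
Vm = 25.5 · ln(0.12509) = 25.5 × (-2.0787) = -53.01 mV

-53 mV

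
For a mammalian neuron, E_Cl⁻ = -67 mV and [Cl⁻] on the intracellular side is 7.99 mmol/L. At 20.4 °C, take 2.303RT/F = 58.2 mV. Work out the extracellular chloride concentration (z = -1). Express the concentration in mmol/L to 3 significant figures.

113 mmol/L

Nernst: E = (58.2/-1) · log₁₀([out]/[in]), so log₁₀([out]/[in]) = -67.0 × -1 / 58.2 = 1.1512.
[out]/[in] = 10^(1.1512) = 14.16.
[out] = 14.16 × 7.99 = 113.2 mmol/L.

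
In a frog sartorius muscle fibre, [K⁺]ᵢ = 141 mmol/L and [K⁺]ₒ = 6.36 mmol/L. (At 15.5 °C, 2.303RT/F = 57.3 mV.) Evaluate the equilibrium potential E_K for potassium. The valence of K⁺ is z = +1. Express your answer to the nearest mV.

E = (57.3/z) · log₁₀([K⁺]_out/[K⁺]_in) with z = +1.
= (57.3/1) · log₁₀(6.36/141) = 57.30 · log₁₀(0.04511)
= 57.30 · (-1.3458) = -77.11 mV

-77 mV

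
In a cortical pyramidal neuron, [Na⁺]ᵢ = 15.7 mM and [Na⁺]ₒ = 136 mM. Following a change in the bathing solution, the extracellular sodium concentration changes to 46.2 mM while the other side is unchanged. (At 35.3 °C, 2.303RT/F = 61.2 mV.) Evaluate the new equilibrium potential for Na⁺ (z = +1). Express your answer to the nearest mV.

After the shift: [Na⁺]_out = 46.2, [Na⁺]_in = 15.7 mM.
E_new = (61.2/1)·log₁₀(46.2/15.7) = 61.20 · (0.4687) = 28.69 mV

29 mV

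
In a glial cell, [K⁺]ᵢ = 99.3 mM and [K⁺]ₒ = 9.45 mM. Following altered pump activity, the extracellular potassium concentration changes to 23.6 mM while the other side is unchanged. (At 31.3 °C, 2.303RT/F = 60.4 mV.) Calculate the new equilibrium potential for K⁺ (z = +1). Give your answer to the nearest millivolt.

After the shift: [K⁺]_out = 23.6, [K⁺]_in = 99.3 mM.
E_new = (60.4/1)·log₁₀(23.6/99.3) = 60.40 · (-0.6240) = -37.69 mV

-38 mV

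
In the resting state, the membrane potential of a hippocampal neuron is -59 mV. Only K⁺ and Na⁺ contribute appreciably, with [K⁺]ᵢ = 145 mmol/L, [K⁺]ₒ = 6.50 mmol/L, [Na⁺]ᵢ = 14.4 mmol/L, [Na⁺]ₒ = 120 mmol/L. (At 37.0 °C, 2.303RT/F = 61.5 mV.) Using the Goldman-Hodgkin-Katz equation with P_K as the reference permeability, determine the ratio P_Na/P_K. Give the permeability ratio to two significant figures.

Let α = P_Na/P_K. GHK: Vm = 61.5·log₁₀[(Kₒ + α·Naₒ)/(Kᵢ + α·Naᵢ)].
10^(Vm/61.5) = 10^(-59.0/61.5) = 0.10981
So 0.10981·(Kᵢ + α·Naᵢ) = Kₒ + α·Naₒ → α = (0.10981·145.0 − 6.5) / (120.0 − 0.10981·14.4)
α = (15.92 − 6.5) / (120.0 − 1.581) = 9.423/118.4 = 0.07957

0.080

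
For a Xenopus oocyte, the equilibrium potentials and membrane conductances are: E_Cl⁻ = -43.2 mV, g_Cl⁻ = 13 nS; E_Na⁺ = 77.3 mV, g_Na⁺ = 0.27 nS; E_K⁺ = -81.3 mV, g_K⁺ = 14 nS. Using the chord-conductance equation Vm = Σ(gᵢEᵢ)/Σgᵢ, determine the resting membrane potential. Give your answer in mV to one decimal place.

-61.6 mV

Σ gᵢEᵢ = 13·(-43.2) + 0.27·(77.3) + 14·(-81.3) = -1678.93
Σ gᵢ = 13 + 0.27 + 14 = 27.27
Vm = -1678.93 / 27.27 = -61.57 mV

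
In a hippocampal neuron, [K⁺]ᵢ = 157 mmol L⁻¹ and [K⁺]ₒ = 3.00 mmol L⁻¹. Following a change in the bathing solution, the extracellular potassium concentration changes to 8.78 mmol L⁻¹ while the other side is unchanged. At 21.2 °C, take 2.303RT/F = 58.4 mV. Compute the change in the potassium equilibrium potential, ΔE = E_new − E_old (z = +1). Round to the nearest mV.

E_old = (58.4/1)·log₁₀(3.00/157) = -100.38 mV
E_new = (58.4/1)·log₁₀(8.78/157) = -73.14 mV
ΔE = -73.14 − (-100.38) = 27.24 mV

27 mV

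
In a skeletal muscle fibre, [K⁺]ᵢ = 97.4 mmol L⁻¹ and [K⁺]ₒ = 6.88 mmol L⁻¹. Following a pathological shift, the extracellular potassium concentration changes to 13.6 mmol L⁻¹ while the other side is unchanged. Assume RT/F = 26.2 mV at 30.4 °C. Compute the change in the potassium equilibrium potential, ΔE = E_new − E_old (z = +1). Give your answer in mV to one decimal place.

17.9 mV

E_old = (26.2/1)·ln(6.88/97.4) = -69.44 mV
E_new = (26.2/1)·ln(13.6/97.4) = -51.58 mV
ΔE = -51.58 − (-69.44) = 17.85 mV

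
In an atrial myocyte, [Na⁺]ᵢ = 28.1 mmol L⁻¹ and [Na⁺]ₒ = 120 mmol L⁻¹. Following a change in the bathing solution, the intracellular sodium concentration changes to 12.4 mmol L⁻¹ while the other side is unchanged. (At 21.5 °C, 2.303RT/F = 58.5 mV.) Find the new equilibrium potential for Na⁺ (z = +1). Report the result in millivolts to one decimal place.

57.7 mV

After the shift: [Na⁺]_out = 120, [Na⁺]_in = 12.4 mmol L⁻¹.
E_new = (58.5/1)·log₁₀(120/12.4) = 58.50 · (0.9858) = 57.67 mV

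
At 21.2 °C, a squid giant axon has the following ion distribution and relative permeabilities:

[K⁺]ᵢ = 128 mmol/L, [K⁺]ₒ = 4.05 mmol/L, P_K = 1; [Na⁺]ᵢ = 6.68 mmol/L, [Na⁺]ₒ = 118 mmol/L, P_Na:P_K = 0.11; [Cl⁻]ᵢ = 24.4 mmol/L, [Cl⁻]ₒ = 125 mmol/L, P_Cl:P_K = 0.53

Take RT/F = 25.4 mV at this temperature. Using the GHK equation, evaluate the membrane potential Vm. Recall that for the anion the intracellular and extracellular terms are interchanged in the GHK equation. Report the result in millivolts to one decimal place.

Vm = 25.4 · ln[(Σ P·[cation]ₒ + Σ P·[anion]ᵢ) / (Σ P·[cation]ᵢ + Σ P·[anion]ₒ)]
Numerator = 1×4.05 + 0.11×118 + 0.53×24.4 = 29.96
Denominator = 1×128 + 0.11×6.68 + 0.53×125 = 195
Vm = 25.4 · ln(0.15366) = 25.4 × (-1.8730) = -47.57 mV

-47.6 mV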